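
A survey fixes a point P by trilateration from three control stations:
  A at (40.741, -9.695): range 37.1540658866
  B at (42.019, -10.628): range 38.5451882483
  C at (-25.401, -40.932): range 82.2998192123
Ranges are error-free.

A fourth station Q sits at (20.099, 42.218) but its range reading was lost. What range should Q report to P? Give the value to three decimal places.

eq1: (x − 40.741)² + (y + 9.695)² = 37.1540658866²
eq2: (x − 42.019)² + (y + 10.628)² = 38.5451882483²
eq3: (x + 25.401)² + (y + 40.932)² = 82.2998192123²
eq3−eq1, eq3−eq2 (x²,y² cancel):
  132.284·x + 62.474·y = 4826.018311
  134.840·x + 60.608·y = 4845.440025
det = 132.284·60.608 − 62.474·134.840 = -406.525488
x = (4826.018311·60.608 − 62.474·4845.440025) / -406.525488 = 25.136683
y = (132.284·4845.440025 − 4826.018311·134.840) / -406.525488 = 24.023391
|P − Q| = √((25.136683 − 20.099)² + (24.023391 − 42.218)²) = 18.879143

18.879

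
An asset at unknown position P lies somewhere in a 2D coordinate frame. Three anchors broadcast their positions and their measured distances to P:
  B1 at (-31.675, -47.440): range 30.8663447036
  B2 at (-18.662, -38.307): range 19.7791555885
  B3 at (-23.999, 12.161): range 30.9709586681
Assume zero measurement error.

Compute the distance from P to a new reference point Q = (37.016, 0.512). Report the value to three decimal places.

60.722

eq1: (x + 31.675)² + (y + 47.440)² = 30.8663447036²
eq2: (x + 18.662)² + (y + 38.307)² = 19.7791555885²
eq3: (x + 23.999)² + (y − 12.161)² = 30.9709586681²
eq3−eq1, eq3−eq2 (x²,y² cancel):
  -15.352·x − 119.202·y = 2536.486348
  10.674·x − 100.936·y = 1659.839856
det = -15.352·-100.936 − -119.202·10.674 = 2821.931620
x = (2536.486348·-100.936 − -119.202·1659.839856) / 2821.931620 = -20.612319
y = (-15.352·1659.839856 − 2536.486348·10.674) / 2821.931620 = -18.624235
|P − Q| = √((-20.612319 − 37.016)² + (-18.624235 − 0.512)²) = 60.722472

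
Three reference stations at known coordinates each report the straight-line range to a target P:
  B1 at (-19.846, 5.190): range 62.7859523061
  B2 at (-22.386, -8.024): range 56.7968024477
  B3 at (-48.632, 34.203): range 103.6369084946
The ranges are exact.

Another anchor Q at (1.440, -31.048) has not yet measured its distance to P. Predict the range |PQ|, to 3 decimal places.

25.520

eq1: (x + 19.846)² + (y − 5.190)² = 62.7859523061²
eq2: (x + 22.386)² + (y + 8.024)² = 56.7968024477²
eq3: (x + 48.632)² + (y − 34.203)² = 103.6369084946²
eq3−eq2, eq3−eq1 (x²,y² cancel):
  52.492·x − 84.454·y = 4545.332973
  57.572·x − 58.026·y = 3684.416178
det = 52.492·-58.026 − -84.454·57.572 = 1816.284896
x = (4545.332973·-58.026 − -84.454·3684.416178) / 1816.284896 = 26.106143
y = (52.492·3684.416178 − 4545.332973·57.572) / 1816.284896 = -37.594067
|P − Q| = √((26.106143 − 1.440)² + (-37.594067 − -31.048)²) = 25.519984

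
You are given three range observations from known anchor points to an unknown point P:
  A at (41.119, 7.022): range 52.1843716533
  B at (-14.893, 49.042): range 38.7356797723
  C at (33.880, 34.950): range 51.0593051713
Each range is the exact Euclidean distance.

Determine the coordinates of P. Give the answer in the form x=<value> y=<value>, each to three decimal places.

eq1: (x − 41.119)² + (y − 7.022)² = 52.1843716533²
eq2: (x + 14.893)² + (y − 49.042)² = 38.7356797723²
eq3: (x − 33.880)² + (y − 34.950)² = 51.0593051713²
eq3−eq1, eq3−eq2 (x²,y² cancel):
  14.478·x − 55.856·y = -745.432255
  -97.546·x + 28.184·y = 1364.162070
det = 14.478·28.184 − -55.856·-97.546 = -5040.481424
x = (-745.432255·28.184 − -55.856·1364.162070) / -5040.481424 = -10.948830
y = (14.478·1364.162070 − -745.432255·-97.546) / -5040.481424 = 10.507646

x=-10.949 y=10.508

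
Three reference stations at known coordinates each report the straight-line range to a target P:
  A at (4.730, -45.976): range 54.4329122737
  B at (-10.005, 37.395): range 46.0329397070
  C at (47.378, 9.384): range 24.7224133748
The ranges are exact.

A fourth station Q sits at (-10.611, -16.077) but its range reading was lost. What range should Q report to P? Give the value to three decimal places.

eq1: (x − 4.730)² + (y + 45.976)² = 54.4329122737²
eq2: (x + 10.005)² + (y − 37.395)² = 46.0329397070²
eq3: (x − 47.378)² + (y − 9.384)² = 24.7224133748²
eq3−eq2, eq3−eq1 (x²,y² cancel):
  -114.766·x + 56.022·y = -2342.082105
  -85.296·x − 110.720·y = -2548.313080
det = -114.766·-110.720 − 56.022·-85.296 = 17485.344032
x = (-2342.082105·-110.720 − 56.022·-2548.313080) / 17485.344032 = 22.995082
y = (-114.766·-2548.313080 − -2342.082105·-85.296) / 17485.344032 = 5.300980
|P − Q| = √((22.995082 − -10.611)² + (5.300980 − -16.077)²) = 39.829472

39.829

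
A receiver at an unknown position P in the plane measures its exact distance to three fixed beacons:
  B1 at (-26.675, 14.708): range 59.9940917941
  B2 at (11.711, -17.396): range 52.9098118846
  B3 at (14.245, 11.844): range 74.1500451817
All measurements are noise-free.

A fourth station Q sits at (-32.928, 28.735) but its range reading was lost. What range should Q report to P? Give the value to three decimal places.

73.635

eq1: (x + 26.675)² + (y − 14.708)² = 59.9940917941²
eq2: (x − 11.711)² + (y + 17.396)² = 52.9098118846²
eq3: (x − 14.245)² + (y − 11.844)² = 74.1500451817²
eq1−eq3, eq1−eq2 (x²,y² cancel):
  81.840·x − 5.728·y = -2483.618678
  76.772·x − 64.208·y = 311.730305
det = 81.840·-64.208 − -5.728·76.772 = -4815.032704
x = (-2483.618678·-64.208 − -5.728·311.730305) / -4815.032704 = -33.489654
y = (81.840·311.730305 − -2483.618678·76.772) / -4815.032704 = -44.897801
|P − Q| = √((-33.489654 − -32.928)² + (-44.897801 − 28.735)²) = 73.634943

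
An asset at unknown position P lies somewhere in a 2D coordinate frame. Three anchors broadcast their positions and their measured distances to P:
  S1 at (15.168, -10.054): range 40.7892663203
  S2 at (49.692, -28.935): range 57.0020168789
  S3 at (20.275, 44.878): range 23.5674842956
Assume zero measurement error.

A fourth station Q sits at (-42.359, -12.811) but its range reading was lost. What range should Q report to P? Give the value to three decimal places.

eq1: (x − 15.168)² + (y + 10.054)² = 40.7892663203²
eq2: (x − 49.692)² + (y + 28.935)² = 57.0020168789²
eq3: (x − 20.275)² + (y − 44.878)² = 23.5674842956²
eq2−eq1, eq2−eq3 (x²,y² cancel):
  -69.048·x + 37.762·y = -1389.912268
  -58.834·x + 147.626·y = 1812.385032
det = -69.048·147.626 − 37.762·-58.834 = -7971.590540
x = (-1389.912268·147.626 − 37.762·1812.385032) / -7971.590540 = 34.325204
y = (-69.048·1812.385032 − -1389.912268·-58.834) / -7971.590540 = 25.956634
|P − Q| = √((34.325204 − -42.359)² + (25.956634 − -12.811)²) = 85.926693

85.927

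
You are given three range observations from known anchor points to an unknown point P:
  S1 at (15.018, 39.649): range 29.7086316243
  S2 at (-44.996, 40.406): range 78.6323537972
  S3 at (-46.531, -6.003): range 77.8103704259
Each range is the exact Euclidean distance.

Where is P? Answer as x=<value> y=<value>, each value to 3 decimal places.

x=28.835 y=13.349

eq1: (x − 15.018)² + (y − 39.649)² = 29.7086316243²
eq2: (x + 44.996)² + (y − 40.406)² = 78.6323537972²
eq3: (x + 46.531)² + (y + 6.003)² = 77.8103704259²
eq2−eq1, eq2−eq3 (x²,y² cancel):
  120.028·x − 1.514·y = 3440.742944
  -3.070·x − 92.818·y = -1327.521564
det = 120.028·-92.818 − -1.514·-3.070 = -11145.406884
x = (3440.742944·-92.818 − -1.514·-1327.521564) / -11145.406884 = 28.834546
y = (120.028·-1327.521564 − 3440.742944·-3.070) / -11145.406884 = 13.348699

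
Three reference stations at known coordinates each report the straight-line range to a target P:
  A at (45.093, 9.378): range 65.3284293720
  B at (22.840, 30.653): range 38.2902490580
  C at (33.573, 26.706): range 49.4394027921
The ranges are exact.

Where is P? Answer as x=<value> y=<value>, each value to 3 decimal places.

eq1: (x − 45.093)² + (y − 9.378)² = 65.3284293720²
eq2: (x − 22.840)² + (y − 30.653)² = 38.2902490580²
eq3: (x − 33.573)² + (y − 26.706)² = 49.4394027921²
eq1−eq3, eq1−eq2 (x²,y² cancel):
  -23.040·x + 34.656·y = 1542.580368
  -44.506·x + 42.550·y = 2141.606987
det = -23.040·42.550 − 34.656·-44.506 = 562.047936
x = (1542.580368·42.550 − 34.656·2141.606987) / 562.047936 = -15.270472
y = (-23.040·2141.606987 − 1542.580368·-44.506) / 562.047936 = 34.359092

x=-15.270 y=34.359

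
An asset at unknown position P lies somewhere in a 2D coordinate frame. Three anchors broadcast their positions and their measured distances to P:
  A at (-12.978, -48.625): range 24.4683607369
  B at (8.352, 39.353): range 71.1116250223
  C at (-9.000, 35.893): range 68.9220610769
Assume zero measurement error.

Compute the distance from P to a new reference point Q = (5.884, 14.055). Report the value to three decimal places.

eq1: (x + 12.978)² + (y + 48.625)² = 24.4683607369²
eq2: (x − 8.352)² + (y − 39.353)² = 71.1116250223²
eq3: (x + 9.000)² + (y − 35.893)² = 68.9220610769²
eq3−eq2, eq3−eq1 (x²,y² cancel):
  34.704·x + 6.920·y = -57.505646
  -7.956·x − 169.036·y = 5315.061486
det = 34.704·-169.036 − 6.920·-7.956 = -5811.169824
x = (-57.505646·-169.036 − 6.920·5315.061486) / -5811.169824 = 4.656498
y = (34.704·5315.061486 − -57.505646·-7.956) / -5811.169824 = -31.662537
|P − Q| = √((4.656498 − 5.884)² + (-31.662537 − 14.055)²) = 45.734013

45.734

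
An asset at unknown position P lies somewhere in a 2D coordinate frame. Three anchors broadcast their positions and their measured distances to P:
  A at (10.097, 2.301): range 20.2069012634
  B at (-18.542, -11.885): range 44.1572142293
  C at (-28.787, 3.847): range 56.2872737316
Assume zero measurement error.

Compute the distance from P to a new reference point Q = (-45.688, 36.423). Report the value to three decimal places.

eq1: (x − 10.097)² + (y − 2.301)² = 20.2069012634²
eq2: (x + 18.542)² + (y + 11.885)² = 44.1572142293²
eq3: (x + 28.787)² + (y − 3.847)² = 56.2872737316²
eq2−eq3, eq2−eq1 (x²,y² cancel):
  -20.490·x + 31.464·y = -859.965827
  57.278·x + 28.372·y = 1163.725731
det = -20.490·28.372 − 31.464·57.278 = -2383.537272
x = (-859.965827·28.372 − 31.464·1163.725731) / -2383.537272 = 25.598264
y = (-20.490·1163.725731 − -859.965827·57.278) / -2383.537272 = -10.661626
|P − Q| = √((25.598264 − -45.688)² + (-10.661626 − 36.423)²) = 85.432391

85.432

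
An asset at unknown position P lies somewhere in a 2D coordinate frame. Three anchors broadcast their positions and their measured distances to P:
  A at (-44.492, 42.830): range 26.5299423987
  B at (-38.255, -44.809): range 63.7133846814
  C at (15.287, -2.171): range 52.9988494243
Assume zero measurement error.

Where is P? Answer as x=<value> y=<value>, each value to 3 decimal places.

eq1: (x + 44.492)² + (y − 42.830)² = 26.5299423987²
eq2: (x + 38.255)² + (y + 44.809)² = 63.7133846814²
eq3: (x − 15.287)² + (y + 2.171)² = 52.9988494243²
eq3−eq1, eq3−eq2 (x²,y² cancel):
  -119.558·x + 90.002·y = 5680.581551
  -107.084·x − 85.276·y = 1982.368549
det = -119.558·-85.276 − 90.002·-107.084 = 19833.202176
x = (5680.581551·-85.276 − 90.002·1982.368549) / 19833.202176 = -33.420443
y = (-119.558·1982.368549 − 5680.581551·-107.084) / 19833.202176 = 18.720697

x=-33.420 y=18.721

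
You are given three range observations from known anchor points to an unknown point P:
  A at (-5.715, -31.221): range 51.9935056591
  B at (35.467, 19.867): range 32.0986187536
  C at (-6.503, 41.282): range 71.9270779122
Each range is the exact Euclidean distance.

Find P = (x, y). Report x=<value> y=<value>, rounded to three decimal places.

x=42.384 y=-11.477

eq1: (x + 5.715)² + (y + 31.221)² = 51.9935056591²
eq2: (x − 35.467)² + (y − 19.867)² = 32.0986187536²
eq3: (x + 6.503)² + (y − 41.282)² = 71.9270779122²
eq1−eq2, eq1−eq3 (x²,y² cancel):
  82.364·x + 102.176·y = 2318.197017
  -1.576·x + 145.006·y = -1731.099439
det = 82.364·145.006 − 102.176·-1.576 = 12104.303560
x = (2318.197017·145.006 − 102.176·-1731.099439) / 12104.303560 = 42.384041
y = (82.364·-1731.099439 − 2318.197017·-1.576) / 12104.303560 = -11.477471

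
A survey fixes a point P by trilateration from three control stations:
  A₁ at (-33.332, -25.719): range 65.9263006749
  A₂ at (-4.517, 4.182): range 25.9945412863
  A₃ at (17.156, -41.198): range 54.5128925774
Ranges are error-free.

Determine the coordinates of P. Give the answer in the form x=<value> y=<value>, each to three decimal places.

eq1: (x + 33.332)² + (y + 25.719)² = 65.9263006749²
eq2: (x + 4.517)² + (y − 4.182)² = 25.9945412863²
eq3: (x − 17.156)² + (y + 41.198)² = 54.5128925774²
eq3−eq2, eq3−eq1 (x²,y² cancel):
  -43.346·x + 90.760·y = 342.228153
  -100.976·x + 30.958·y = -1593.736019
det = -43.346·30.958 − 90.760·-100.976 = 7822.676292
x = (342.228153·30.958 − 90.760·-1593.736019) / 7822.676292 = 19.845149
y = (-43.346·-1593.736019 − 342.228153·-100.976) / 7822.676292 = 13.248524

x=19.845 y=13.249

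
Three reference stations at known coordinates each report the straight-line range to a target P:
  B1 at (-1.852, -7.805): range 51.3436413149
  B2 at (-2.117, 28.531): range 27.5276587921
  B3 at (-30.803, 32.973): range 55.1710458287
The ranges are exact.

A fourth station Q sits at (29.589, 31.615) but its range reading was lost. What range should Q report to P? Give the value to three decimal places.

eq1: (x + 1.852)² + (y + 7.805)² = 51.3436413149²
eq2: (x + 2.117)² + (y − 28.531)² = 27.5276587921²
eq3: (x + 30.803)² + (y − 32.973)² = 55.1710458287²
eq2−eq3, eq2−eq1 (x²,y² cancel):
  -57.372·x + 8.884·y = -1068.528411
  0.530·x − 72.672·y = -2632.549226
det = -57.372·-72.672 − 8.884·0.530 = 4164.629464
x = (-1068.528411·-72.672 − 8.884·-2632.549226) / 4164.629464 = 24.261381
y = (-57.372·-2632.549226 − -1068.528411·0.530) / 4164.629464 = 36.402022
|P − Q| = √((24.261381 − 29.589)² + (36.402022 − 31.615)²) = 7.162339

7.162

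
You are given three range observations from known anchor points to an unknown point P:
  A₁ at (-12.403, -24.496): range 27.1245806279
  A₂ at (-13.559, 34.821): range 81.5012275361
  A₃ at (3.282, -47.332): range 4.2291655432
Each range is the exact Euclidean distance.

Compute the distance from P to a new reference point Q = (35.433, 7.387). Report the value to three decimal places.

59.350

eq1: (x + 12.403)² + (y + 24.496)² = 27.1245806279²
eq2: (x + 13.559)² + (y − 34.821)² = 81.5012275361²
eq3: (x − 3.282)² + (y + 47.332)² = 4.2291655432²
eq3−eq2, eq3−eq1 (x²,y² cancel):
  -33.682·x + 164.306·y = -7479.305475
  -31.370·x + 45.672·y = -2215.058356
det = -33.682·45.672 − 164.306·-31.370 = 3615.954916
x = (-7479.305475·45.672 − 164.306·-2215.058356) / 3615.954916 = 6.181642
y = (-33.682·-2215.058356 − -7479.305475·-31.370) / 3615.954916 = -44.253377
|P − Q| = √((6.181642 − 35.433)² + (-44.253377 − 7.387)²) = 59.349562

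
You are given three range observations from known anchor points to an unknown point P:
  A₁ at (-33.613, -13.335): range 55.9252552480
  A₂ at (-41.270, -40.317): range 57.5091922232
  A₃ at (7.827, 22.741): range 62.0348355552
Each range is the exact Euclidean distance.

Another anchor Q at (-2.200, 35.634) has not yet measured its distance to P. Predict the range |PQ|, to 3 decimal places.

eq1: (x + 33.613)² + (y + 13.335)² = 55.9252552480²
eq2: (x + 41.270)² + (y + 40.317)² = 57.5091922232²
eq3: (x − 7.827)² + (y − 22.741)² = 62.0348355552²
eq2−eq3, eq2−eq1 (x²,y² cancel):
  98.194·x + 126.116·y = -3291.272011
  15.314·x + 53.964·y = -1841.344379
det = 98.194·53.964 − 126.116·15.314 = 3367.600592
x = (-3291.272011·53.964 − 126.116·-1841.344379) / 3367.600592 = 16.217121
y = (98.194·-1841.344379 − -3291.272011·15.314) / 3367.600592 = -38.723841
|P − Q| = √((16.217121 − -2.200)² + (-38.723841 − 35.634)²) = 76.604692

76.605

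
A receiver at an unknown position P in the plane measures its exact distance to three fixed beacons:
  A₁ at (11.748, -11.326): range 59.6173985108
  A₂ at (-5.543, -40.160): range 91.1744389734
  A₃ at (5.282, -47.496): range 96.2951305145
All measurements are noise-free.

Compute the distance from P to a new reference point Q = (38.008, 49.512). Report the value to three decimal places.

eq1: (x − 11.748)² + (y + 11.326)² = 59.6173985108²
eq2: (x + 5.543)² + (y + 40.160)² = 91.1744389734²
eq3: (x − 5.282)² + (y + 47.496)² = 96.2951305145²
eq3−eq1, eq3−eq2 (x²,y² cancel):
  12.932·x + 72.340·y = 3701.042196
  -21.650·x + 14.672·y = 319.754748
det = 12.932·14.672 − 72.340·-21.650 = 1755.899304
x = (3701.042196·14.672 − 72.340·319.754748) / 1755.899304 = 17.751948
y = (12.932·319.754748 − 3701.042196·-21.650) / 1755.899304 = 47.988305
|P − Q| = √((17.751948 − 38.008)² + (47.988305 − 49.512)²) = 20.313279

20.313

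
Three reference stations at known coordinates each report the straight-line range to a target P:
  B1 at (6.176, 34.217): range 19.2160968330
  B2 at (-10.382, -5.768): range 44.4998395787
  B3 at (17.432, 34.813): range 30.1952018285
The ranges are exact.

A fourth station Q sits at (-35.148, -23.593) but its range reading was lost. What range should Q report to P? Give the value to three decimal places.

eq1: (x − 6.176)² + (y − 34.217)² = 19.2160968330²
eq2: (x + 10.382)² + (y + 5.768)² = 44.4998395787²
eq3: (x − 17.432)² + (y − 34.813)² = 30.1952018285²
eq1−eq3, eq1−eq2 (x²,y² cancel):
  22.512·x + 1.192·y = -235.618308
  -33.116·x − 79.970·y = -2678.867662
det = 22.512·-79.970 − 1.192·-33.116 = -1760.810368
x = (-235.618308·-79.970 − 1.192·-2678.867662) / -1760.810368 = -12.514469
y = (22.512·-2678.867662 − -235.618308·-33.116) / -1760.810368 = 38.680715
|P − Q| = √((-12.514469 − -35.148)² + (38.680715 − -23.593)²) = 66.259281

66.259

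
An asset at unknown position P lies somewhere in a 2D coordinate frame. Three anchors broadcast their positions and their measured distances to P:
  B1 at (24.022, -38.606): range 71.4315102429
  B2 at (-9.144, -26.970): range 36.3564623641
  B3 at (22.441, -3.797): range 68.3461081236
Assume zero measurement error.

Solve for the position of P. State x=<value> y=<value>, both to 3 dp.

eq1: (x − 24.022)² + (y + 38.606)² = 71.4315102429²
eq2: (x + 9.144)² + (y + 26.970)² = 36.3564623641²
eq3: (x − 22.441)² + (y + 3.797)² = 68.3461081236²
eq3−eq2, eq3−eq1 (x²,y² cancel):
  -63.170·x − 46.346·y = 3642.376086
  3.162·x − 69.618·y = 1118.193870
det = -63.170·-69.618 − -46.346·3.162 = 4544.315112
x = (3642.376086·-69.618 − -46.346·1118.193870) / 4544.315112 = -44.396377
y = (-63.170·1118.193870 − 3642.376086·3.162) / 4544.315112 = -18.078302

x=-44.396 y=-18.078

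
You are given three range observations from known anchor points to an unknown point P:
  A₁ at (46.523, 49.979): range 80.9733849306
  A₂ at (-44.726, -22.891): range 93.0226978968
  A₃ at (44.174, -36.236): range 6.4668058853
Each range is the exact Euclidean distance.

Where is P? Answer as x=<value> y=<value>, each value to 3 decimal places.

x=47.944 y=-30.982

eq1: (x − 46.523)² + (y − 49.979)² = 80.9733849306²
eq2: (x + 44.726)² + (y + 22.891)² = 93.0226978968²
eq3: (x − 44.174)² + (y + 36.236)² = 6.4668058853²
eq2−eq1, eq2−eq3 (x²,y² cancel):
  182.498·x + 145.740·y = 4234.410270
  177.800·x − 26.690·y = 9351.379761
det = 182.498·-26.690 − 145.740·177.800 = -30783.443620
x = (4234.410270·-26.690 − 145.740·9351.379761) / -30783.443620 = 47.944165
y = (182.498·9351.379761 − 4234.410270·177.800) / -30783.443620 = -30.981913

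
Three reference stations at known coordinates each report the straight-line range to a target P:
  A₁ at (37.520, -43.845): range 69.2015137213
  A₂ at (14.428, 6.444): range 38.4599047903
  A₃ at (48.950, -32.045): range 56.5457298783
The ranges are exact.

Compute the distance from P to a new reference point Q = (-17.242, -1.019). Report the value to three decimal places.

70.415

eq1: (x − 37.520)² + (y + 43.845)² = 69.2015137213²
eq2: (x − 14.428)² + (y − 6.444)² = 38.4599047903²
eq3: (x − 48.950)² + (y + 32.045)² = 56.5457298783²
eq3−eq2, eq3−eq1 (x²,y² cancel):
  -69.044·x + 76.978·y = -1455.036914
  -22.860·x − 23.600·y = -1684.280034
det = -69.044·-23.600 − 76.978·-22.860 = 3389.155480
x = (-1455.036914·-23.600 − 76.978·-1684.280034) / 3389.155480 = 48.387092
y = (-69.044·-1684.280034 − -1455.036914·-22.860) / 3389.155480 = 24.497928
|P − Q| = √((48.387092 − -17.242)² + (24.497928 − -1.019)²) = 70.415136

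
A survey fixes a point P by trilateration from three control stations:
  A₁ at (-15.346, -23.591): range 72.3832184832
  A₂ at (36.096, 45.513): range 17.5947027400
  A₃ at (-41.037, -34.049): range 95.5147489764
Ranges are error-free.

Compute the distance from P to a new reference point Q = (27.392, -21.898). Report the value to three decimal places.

eq1: (x + 15.346)² + (y + 23.591)² = 72.3832184832²
eq2: (x − 36.096)² + (y − 45.513)² = 17.5947027400²
eq3: (x + 41.037)² + (y + 34.049)² = 95.5147489764²
eq2−eq1, eq2−eq3 (x²,y² cancel):
  -102.884·x − 138.208·y = -7512.076141
  -154.266·x − 159.124·y = -9344.478323
det = -102.884·-159.124 − -138.208·-154.266 = -4949.481712
x = (-7512.076141·-159.124 − -138.208·-9344.478323) / -4949.481712 = 19.422247
y = (-102.884·-9344.478323 − -7512.076141·-154.266) / -4949.481712 = 39.895214
|P − Q| = √((19.422247 − 27.392)² + (39.895214 − -21.898)²) = 62.305042

62.305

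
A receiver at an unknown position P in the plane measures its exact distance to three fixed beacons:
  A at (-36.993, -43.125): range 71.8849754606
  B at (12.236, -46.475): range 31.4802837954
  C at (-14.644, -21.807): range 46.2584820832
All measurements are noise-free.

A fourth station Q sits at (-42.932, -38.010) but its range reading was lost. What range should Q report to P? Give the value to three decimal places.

76.317

eq1: (x + 36.993)² + (y + 43.125)² = 71.8849754606²
eq2: (x − 12.236)² + (y + 46.475)² = 31.4802837954²
eq3: (x + 14.644)² + (y + 21.807)² = 46.2584820832²
eq3−eq1, eq3−eq2 (x²,y² cancel):
  -44.698·x − 42.636·y = -489.346843
  53.760·x − 49.336·y = 2768.492233
det = -44.698·-49.336 − -42.636·53.760 = 4497.331888
x = (-489.346843·-49.336 − -42.636·2768.492233) / 4497.331888 = 31.614267
y = (-44.698·2768.492233 − -489.346843·53.760) / 4497.331888 = -21.665908
|P − Q| = √((31.614267 − -42.932)² + (-21.665908 − -38.010)²) = 76.316939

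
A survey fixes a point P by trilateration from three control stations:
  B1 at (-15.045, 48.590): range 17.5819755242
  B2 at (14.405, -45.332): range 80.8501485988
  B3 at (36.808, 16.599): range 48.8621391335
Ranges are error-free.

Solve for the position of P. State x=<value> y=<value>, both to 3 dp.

x=-9.606 y=31.870

eq1: (x + 15.045)² + (y − 48.590)² = 17.5819755242²
eq2: (x − 14.405)² + (y + 45.332)² = 80.8501485988²
eq3: (x − 36.808)² + (y − 16.599)² = 48.8621391335²
eq1−eq2, eq1−eq3 (x²,y² cancel):
  58.900·x − 187.844·y = -6552.466541
  103.706·x − 63.982·y = -3035.367237
det = 58.900·-63.982 − -187.844·103.706 = 15712.010064
x = (-6552.466541·-63.982 − -187.844·-3035.367237) / 15712.010064 = -9.606384
y = (58.900·-3035.367237 − -6552.466541·103.706) / 15712.010064 = 31.870331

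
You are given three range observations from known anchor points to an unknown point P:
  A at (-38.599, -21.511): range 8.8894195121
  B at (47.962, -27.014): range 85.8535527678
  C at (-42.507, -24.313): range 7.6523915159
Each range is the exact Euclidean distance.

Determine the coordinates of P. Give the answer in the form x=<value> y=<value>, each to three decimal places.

eq1: (x + 38.599)² + (y + 21.511)² = 8.8894195121²
eq2: (x − 47.962)² + (y + 27.014)² = 85.8535527678²
eq3: (x + 42.507)² + (y + 24.313)² = 7.6523915159²
eq2−eq3, eq2−eq1 (x²,y² cancel):
  -180.938·x + 5.402·y = 6680.130805
  -173.122·x + 11.006·y = 6214.307026
det = -180.938·11.006 − 5.402·-173.122 = -1056.198584
x = (6680.130805·11.006 − 5.402·6214.307026) / -1056.198584 = -37.826062
y = (-180.938·6214.307026 − 6680.130805·-173.122) / -1056.198584 = -30.366752

x=-37.826 y=-30.367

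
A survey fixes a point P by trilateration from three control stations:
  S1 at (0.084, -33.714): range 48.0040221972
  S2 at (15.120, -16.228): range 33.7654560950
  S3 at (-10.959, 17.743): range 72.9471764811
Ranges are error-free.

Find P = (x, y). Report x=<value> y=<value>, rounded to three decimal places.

x=47.456 y=-25.949

eq1: (x − 0.084)² + (y + 33.714)² = 48.0040221972²
eq2: (x − 15.120)² + (y + 16.228)² = 33.7654560950²
eq3: (x + 10.959)² + (y − 17.743)² = 72.9471764811²
eq3−eq2, eq3−eq1 (x²,y² cancel):
  52.158·x − 67.942·y = 4238.233185
  22.086·x − 102.914·y = 3718.631531
det = 52.158·-102.914 − -67.942·22.086 = -3867.221400
x = (4238.233185·-102.914 − -67.942·3718.631531) / -3867.221400 = 47.455847
y = (52.158·3718.631531 − 4238.233185·22.086) / -3867.221400 = -25.949061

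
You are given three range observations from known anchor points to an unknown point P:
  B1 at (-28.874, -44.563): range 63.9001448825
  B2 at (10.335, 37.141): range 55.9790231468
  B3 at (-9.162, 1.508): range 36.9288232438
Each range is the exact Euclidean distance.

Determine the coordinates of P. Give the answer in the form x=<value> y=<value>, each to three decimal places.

eq1: (x + 28.874)² + (y + 44.563)² = 63.9001448825²
eq2: (x − 10.335)² + (y − 37.141)² = 55.9790231468²
eq3: (x + 9.162)² + (y − 1.508)² = 36.9288232438²
eq3−eq2, eq3−eq1 (x²,y² cancel):
  38.994·x + 71.266·y = -369.863248
  -39.424·x − 92.142·y = 13.862007
det = 38.994·-92.142 − 71.266·-39.424 = -783.394364
x = (-369.863248·-92.142 − 71.266·13.862007) / -783.394364 = -42.241879
y = (38.994·13.862007 − -369.863248·-39.424) / -783.394364 = 17.923225

x=-42.242 y=17.923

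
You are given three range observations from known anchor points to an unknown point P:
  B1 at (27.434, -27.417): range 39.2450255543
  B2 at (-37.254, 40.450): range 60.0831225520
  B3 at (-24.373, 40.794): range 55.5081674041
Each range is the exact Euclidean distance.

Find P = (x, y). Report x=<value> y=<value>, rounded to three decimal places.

eq1: (x − 27.434)² + (y + 27.417)² = 39.2450255543²
eq2: (x + 37.254)² + (y − 40.450)² = 60.0831225520²
eq3: (x + 24.373)² + (y − 40.794)² = 55.5081674041²
eq1−eq2, eq1−eq3 (x²,y² cancel):
  -129.376·x + 135.734·y = -550.062814
  -103.614·x + 136.422·y = -787.107298
det = -129.376·136.422 − 135.734·-103.614 = -3585.789996
x = (-550.062814·136.422 − 135.734·-787.107298) / -3585.789996 = -8.867377
y = (-129.376·-787.107298 − -550.062814·-103.614) / -3585.789996 = -12.504521

x=-8.867 y=-12.505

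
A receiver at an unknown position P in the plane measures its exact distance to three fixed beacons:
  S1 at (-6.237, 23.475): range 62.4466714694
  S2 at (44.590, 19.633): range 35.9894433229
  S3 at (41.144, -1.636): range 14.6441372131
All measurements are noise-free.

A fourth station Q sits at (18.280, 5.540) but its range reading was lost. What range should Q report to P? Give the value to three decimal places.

32.170

eq1: (x + 6.237)² + (y − 23.475)² = 62.4466714694²
eq2: (x − 44.590)² + (y − 19.633)² = 35.9894433229²
eq3: (x − 41.144)² + (y + 1.636)² = 14.6441372131²
eq3−eq2, eq3−eq1 (x²,y² cancel):
  6.892·x + 42.538·y = -402.571719
  -94.762·x + 50.222·y = -4790.665461
det = 6.892·50.222 − 42.538·-94.762 = 4377.115980
x = (-402.571719·50.222 − 42.538·-4790.665461) / 4377.115980 = 41.937973
y = (6.892·-4790.665461 − -402.571719·-94.762) / 4377.115980 = -16.258598
|P − Q| = √((41.937973 − 18.280)² + (-16.258598 − 5.540)²) = 32.169528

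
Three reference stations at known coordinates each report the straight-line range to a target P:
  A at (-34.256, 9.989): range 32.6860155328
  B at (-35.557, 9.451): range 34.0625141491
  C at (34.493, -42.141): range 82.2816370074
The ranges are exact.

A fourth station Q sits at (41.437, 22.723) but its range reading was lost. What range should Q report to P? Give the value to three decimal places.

49.224

eq1: (x + 34.256)² + (y − 9.989)² = 32.6860155328²
eq2: (x + 35.557)² + (y − 9.451)² = 34.0625141491²
eq3: (x − 34.493)² + (y + 42.141)² = 82.2816370074²
eq2−eq1, eq2−eq3 (x²,y² cancel):
  2.602·x + 1.076·y = 11.511266
  140.100·x − 103.184·y = -3998.003638
det = 2.602·-103.184 − 1.076·140.100 = -419.232368
x = (11.511266·-103.184 − 1.076·-3998.003638) / -419.232368 = -7.428037
y = (2.602·-3998.003638 − 11.511266·140.100) / -419.232368 = 28.660797
|P − Q| = √((-7.428037 − 41.437)² + (28.660797 − 22.723)²) = 49.224478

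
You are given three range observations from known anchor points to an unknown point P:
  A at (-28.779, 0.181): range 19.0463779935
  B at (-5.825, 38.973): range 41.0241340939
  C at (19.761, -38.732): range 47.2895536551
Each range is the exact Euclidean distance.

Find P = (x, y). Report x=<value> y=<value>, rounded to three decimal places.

eq1: (x + 28.779)² + (y − 0.181)² = 19.0463779935²
eq2: (x + 5.825)² + (y − 38.973)² = 41.0241340939²
eq3: (x − 19.761)² + (y + 38.732)² = 47.2895536551²
eq3−eq1, eq3−eq2 (x²,y² cancel):
  -97.080·x + 77.826·y = 811.136027
  -51.172·x + 155.410·y = 215.482716
det = -97.080·155.410 − 77.826·-51.172 = -11104.690728
x = (811.136027·155.410 − 77.826·215.482716) / -11104.690728 = -9.841651
y = (-97.080·215.482716 − 811.136027·-51.172) / -11104.690728 = -1.854026

x=-9.842 y=-1.854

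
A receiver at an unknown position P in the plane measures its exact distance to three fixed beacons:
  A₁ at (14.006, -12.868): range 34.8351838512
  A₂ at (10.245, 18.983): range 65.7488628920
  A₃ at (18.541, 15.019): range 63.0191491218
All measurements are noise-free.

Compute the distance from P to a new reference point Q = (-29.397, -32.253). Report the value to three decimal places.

37.444

eq1: (x − 14.006)² + (y + 12.868)² = 34.8351838512²
eq2: (x − 10.245)² + (y − 18.983)² = 65.7488628920²
eq3: (x − 18.541)² + (y − 15.019)² = 63.0191491218²
eq3−eq1, eq3−eq2 (x²,y² cancel):
  -9.070·x − 55.774·y = 2550.337540
  -16.592·x + 7.928·y = -455.524544
det = -9.070·7.928 − -55.774·-16.592 = -997.309168
x = (2550.337540·7.928 − -55.774·-455.524544) / -997.309168 = 5.201346
y = (-9.070·-455.524544 − 2550.337540·-16.592) / -997.309168 = -46.572126
|P − Q| = √((5.201346 − -29.397)² + (-46.572126 − -32.253)²) = 37.444397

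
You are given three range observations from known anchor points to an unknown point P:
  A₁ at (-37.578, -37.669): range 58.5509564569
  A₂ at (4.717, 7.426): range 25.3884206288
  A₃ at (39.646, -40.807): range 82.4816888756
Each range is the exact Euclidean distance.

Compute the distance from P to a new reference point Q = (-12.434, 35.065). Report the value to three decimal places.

18.407

eq1: (x + 37.578)² + (y + 37.669)² = 58.5509564569²
eq2: (x − 4.717)² + (y − 7.426)² = 25.3884206288²
eq3: (x − 39.646)² + (y + 40.807)² = 82.4816888756²
eq2−eq3, eq2−eq1 (x²,y² cancel):
  69.858·x − 96.466·y = -2999.036098
  -84.590·x − 90.190·y = -29.978520
det = 69.858·-90.190 − -96.466·-84.590 = -14460.551960
x = (-2999.036098·-90.190 − -96.466·-29.978520) / -14460.551960 = -18.504906
y = (69.858·-29.978520 − -2999.036098·-84.590) / -14460.551960 = 17.688308
|P − Q| = √((-18.504906 − -12.434)² + (17.688308 − 35.065)²) = 18.406665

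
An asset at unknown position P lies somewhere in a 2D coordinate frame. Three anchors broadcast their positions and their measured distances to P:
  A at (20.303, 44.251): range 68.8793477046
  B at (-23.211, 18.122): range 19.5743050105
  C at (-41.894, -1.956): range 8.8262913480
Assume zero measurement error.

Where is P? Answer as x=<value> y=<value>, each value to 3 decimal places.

eq1: (x − 20.303)² + (y − 44.251)² = 68.8793477046²
eq2: (x + 23.211)² + (y − 18.122)² = 19.5743050105²
eq3: (x + 41.894)² + (y + 1.956)² = 8.8262913480²
eq3−eq2, eq3−eq1 (x²,y² cancel):
  37.366·x + 40.156·y = -1197.025765
  124.394·x + 92.414·y = -4055.031483
det = 37.366·92.414 − 40.156·124.394 = -1542.023940
x = (-1197.025765·92.414 − 40.156·-4055.031483) / -1542.023940 = -33.859335
y = (37.366·-4055.031483 − -1197.025765·124.394) / -1542.023940 = 1.697434

x=-33.859 y=1.697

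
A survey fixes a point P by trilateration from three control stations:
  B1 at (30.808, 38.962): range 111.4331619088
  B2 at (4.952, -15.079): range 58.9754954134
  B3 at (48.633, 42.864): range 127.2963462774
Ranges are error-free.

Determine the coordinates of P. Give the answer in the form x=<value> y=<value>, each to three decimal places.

eq1: (x − 30.808)² + (y − 38.962)² = 111.4331619088²
eq2: (x − 4.952)² + (y + 15.079)² = 58.9754954134²
eq3: (x − 48.633)² + (y − 42.864)² = 127.2963462774²
eq3−eq2, eq3−eq1 (x²,y² cancel):
  -87.362·x − 115.886·y = 8775.658076
  -35.650·x − 7.804·y = 2051.689326
det = -87.362·-7.804 − -115.886·-35.650 = -3449.562852
x = (8775.658076·-7.804 − -115.886·2051.689326) / -3449.562852 = -49.071967
y = (-87.362·2051.689326 − 8775.658076·-35.650) / -3449.562852 = -38.733177

x=-49.072 y=-38.733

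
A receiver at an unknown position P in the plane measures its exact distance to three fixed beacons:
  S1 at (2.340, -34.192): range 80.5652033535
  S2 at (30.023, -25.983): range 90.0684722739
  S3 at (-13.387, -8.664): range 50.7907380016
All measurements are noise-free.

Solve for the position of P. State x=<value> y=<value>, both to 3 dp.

eq1: (x − 2.340)² + (y + 34.192)² = 80.5652033535²
eq2: (x − 30.023)² + (y + 25.983)² = 90.0684722739²
eq3: (x + 13.387)² + (y + 8.664)² = 50.7907380016²
eq2−eq3, eq2−eq1 (x²,y² cancel):
  -86.820·x + 34.638·y = 4210.410478
  -55.366·x − 16.418·y = 1219.649352
det = -86.820·-16.418 − 34.638·-55.366 = 3343.178268
x = (4210.410478·-16.418 − 34.638·1219.649352) / 3343.178268 = -33.313429
y = (-86.820·1219.649352 − 4210.410478·-55.366) / 3343.178268 = 38.054695

x=-33.313 y=38.055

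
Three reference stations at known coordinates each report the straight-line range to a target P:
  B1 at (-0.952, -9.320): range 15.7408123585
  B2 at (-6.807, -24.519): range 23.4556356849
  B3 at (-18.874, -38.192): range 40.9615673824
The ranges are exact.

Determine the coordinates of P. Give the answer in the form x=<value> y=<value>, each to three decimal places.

eq1: (x + 0.952)² + (y + 9.320)² = 15.7408123585²
eq2: (x + 6.807)² + (y + 24.519)² = 23.4556356849²
eq3: (x + 18.874)² + (y + 38.192)² = 40.9615673824²
eq3−eq2, eq3−eq1 (x²,y² cancel):
  24.134·x + 27.346·y = -39.656973
  35.844·x + 57.744·y = -297.011207
det = 24.134·57.744 − 27.346·35.844 = 413.403672
x = (-39.656973·57.744 − 27.346·-297.011207) / 413.403672 = 14.107558
y = (24.134·-297.011207 − -39.656973·35.844) / 413.403672 = -13.900709

x=14.108 y=-13.901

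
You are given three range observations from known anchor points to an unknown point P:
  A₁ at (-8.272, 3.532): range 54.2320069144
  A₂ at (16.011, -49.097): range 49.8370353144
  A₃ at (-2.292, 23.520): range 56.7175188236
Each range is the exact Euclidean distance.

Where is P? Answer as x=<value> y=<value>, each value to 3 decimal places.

x=44.651 y=-8.311

eq1: (x + 8.272)² + (y − 3.532)² = 54.2320069144²
eq2: (x − 16.011)² + (y + 49.097)² = 49.8370353144²
eq3: (x + 2.292)² + (y − 23.520)² = 56.7175188236²
eq1−eq2, eq1−eq3 (x²,y² cancel):
  48.566·x − 105.258·y = 3043.347007
  11.960·x + 39.976·y = 201.776288
det = 48.566·39.976 − -105.258·11.960 = 3200.360096
x = (3043.347007·39.976 − -105.258·201.776288) / 3200.360096 = 44.651041
y = (48.566·201.776288 − 3043.347007·11.960) / 3200.360096 = -8.311241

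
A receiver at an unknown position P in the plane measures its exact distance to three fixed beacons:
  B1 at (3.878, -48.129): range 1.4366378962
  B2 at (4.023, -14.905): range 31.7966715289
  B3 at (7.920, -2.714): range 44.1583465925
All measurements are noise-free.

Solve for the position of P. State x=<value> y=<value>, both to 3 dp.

x=4.041 y=-46.702

eq1: (x − 3.878)² + (y + 48.129)² = 1.4366378962²
eq2: (x − 4.023)² + (y + 14.905)² = 31.7966715289²
eq3: (x − 7.920)² + (y + 2.714)² = 44.1583465925²
eq3−eq2, eq3−eq1 (x²,y² cancel):
  -7.794·x − 24.382·y = 1107.182611
  -8.084·x − 90.830·y = 4209.242974
det = -7.794·-90.830 − -24.382·-8.084 = 510.824932
x = (1107.182611·-90.830 − -24.382·4209.242974) / 510.824932 = 4.041239
y = (-7.794·4209.242974 − 1107.182611·-8.084) / 510.824932 = -46.701666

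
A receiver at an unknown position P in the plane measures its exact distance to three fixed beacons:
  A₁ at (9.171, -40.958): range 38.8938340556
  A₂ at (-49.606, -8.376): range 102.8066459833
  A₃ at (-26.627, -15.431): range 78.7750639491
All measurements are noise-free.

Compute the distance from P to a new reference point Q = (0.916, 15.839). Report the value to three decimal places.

73.442

eq1: (x − 9.171)² + (y + 40.958)² = 38.8938340556²
eq2: (x + 49.606)² + (y + 8.376)² = 102.8066459833²
eq3: (x + 26.627)² + (y + 15.431)² = 78.7750639491²
eq2−eq3, eq2−eq1 (x²,y² cancel):
  45.958·x − 14.110·y = 2779.896036
  117.554·x − 65.164·y = 8287.228524
det = 45.958·-65.164 − -14.110·117.554 = -1336.120172
x = (2779.896036·-65.164 − -14.110·8287.228524) / -1336.120172 = 48.061808
y = (45.958·8287.228524 − 2779.896036·117.554) / -1336.120172 = -40.472819
|P − Q| = √((48.061808 − 0.916)² + (-40.472819 − 15.839)²) = 73.442141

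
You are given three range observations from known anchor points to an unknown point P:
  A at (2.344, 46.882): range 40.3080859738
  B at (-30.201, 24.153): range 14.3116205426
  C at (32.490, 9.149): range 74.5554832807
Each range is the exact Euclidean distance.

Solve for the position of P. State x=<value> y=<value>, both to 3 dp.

x=-36.708 y=36.900

eq1: (x − 2.344)² + (y − 46.882)² = 40.3080859738²
eq2: (x + 30.201)² + (y − 24.153)² = 14.3116205426²
eq3: (x − 32.490)² + (y − 9.149)² = 74.5554832807²
eq2−eq3, eq2−eq1 (x²,y² cancel):
  125.382·x − 30.008·y = -5709.861114
  65.090·x + 45.458·y = -711.970862
det = 125.382·45.458 − -30.008·65.090 = 7652.835676
x = (-5709.861114·45.458 − -30.008·-711.970862) / 7652.835676 = -36.708444
y = (125.382·-711.970862 − -5709.861114·65.090) / 7652.835676 = 36.899594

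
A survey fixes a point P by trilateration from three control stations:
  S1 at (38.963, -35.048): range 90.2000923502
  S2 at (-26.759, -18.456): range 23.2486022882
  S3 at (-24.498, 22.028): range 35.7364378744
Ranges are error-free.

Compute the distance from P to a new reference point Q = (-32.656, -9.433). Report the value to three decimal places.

eq1: (x − 38.963)² + (y + 35.048)² = 90.2000923502²
eq2: (x + 26.759)² + (y + 18.456)² = 23.2486022882²
eq3: (x + 24.498)² + (y − 22.028)² = 35.7364378744²
eq1−eq2, eq1−eq3 (x²,y² cancel):
  -131.444·x + 33.184·y = 5905.749496
  -126.922·x + 114.152·y = 5197.870783
det = -131.444·114.152 − 33.184·-126.922 = -10792.815840
x = (5905.749496·114.152 − 33.184·5197.870783) / -10792.815840 = -46.481565
y = (-131.444·5197.870783 − 5905.749496·-126.922) / -10792.815840 = -6.146738
|P − Q| = √((-46.481565 − -32.656)² + (-6.146738 − -9.433)²) = 14.210762

14.211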